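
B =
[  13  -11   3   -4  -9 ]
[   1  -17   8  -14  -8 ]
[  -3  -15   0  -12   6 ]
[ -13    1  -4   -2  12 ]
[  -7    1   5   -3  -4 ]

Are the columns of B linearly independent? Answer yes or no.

no

Row reduce B to echelon form.
R2 ← R2 − (1/13)·R1: [0, -210/13, 101/13, -178/13, -95/13]
R3 ← R3 + (3/13)·R1: [0, -228/13, 9/13, -168/13, 51/13]
R4 ← R4 + R1: [0, -10, -1, -6, 3]
R5 ← R5 + (7/13)·R1: [0, -64/13, 86/13, -67/13, -115/13]
R3 ← R3 − (38/35)·R2: [0, 0, -271/35, 68/35, 83/7]
R4 ← R4 − (13/21)·R2: [0, 0, -122/21, 52/21, 158/21]
R5 ← R5 − (32/105)·R2: [0, 0, 446/105, -103/105, -139/21]
R4 ← R4 − (610/813)·R3: [0, 0, 0, 276/271, -372/271]
R5 ← R5 + (446/813)·R3: [0, 0, 0, 23/271, -31/271]
R5 ← R5 − (1/12)·R4: [0, 0, 0, 0, 0]
4 pivots among 5 columns.
Only 4 < 5 pivot columns, so the columns are linearly dependent.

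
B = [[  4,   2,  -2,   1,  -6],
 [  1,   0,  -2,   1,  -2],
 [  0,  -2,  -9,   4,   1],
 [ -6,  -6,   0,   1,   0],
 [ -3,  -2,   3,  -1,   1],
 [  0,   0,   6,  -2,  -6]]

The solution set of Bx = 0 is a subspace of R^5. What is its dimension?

2

Row reduce to echelon form.
R2 ← R2 − (1/4)·R1: [0, -1/2, -3/2, 3/4, -1/2]
R4 ← R4 + (3/2)·R1: [0, -3, -3, 5/2, -9]
R5 ← R5 + (3/4)·R1: [0, -1/2, 3/2, -1/4, -7/2]
R3 ← R3 − (4)·R2: [0, 0, -3, 1, 3]
R4 ← R4 − (6)·R2: [0, 0, 6, -2, -6]
R5 ← R5 − R2: [0, 0, 3, -1, -3]
R4 ← R4 + (2)·R3: [0, 0, 0, 0, 0]
R5 ← R5 + R3: [0, 0, 0, 0, 0]
R6 ← R6 + (2)·R3: [0, 0, 0, 0, 0]
3 nonzero rows, so rank(B) = 3.
B has 5 columns; by rank–nullity, nullity = 5 − 3 = 2.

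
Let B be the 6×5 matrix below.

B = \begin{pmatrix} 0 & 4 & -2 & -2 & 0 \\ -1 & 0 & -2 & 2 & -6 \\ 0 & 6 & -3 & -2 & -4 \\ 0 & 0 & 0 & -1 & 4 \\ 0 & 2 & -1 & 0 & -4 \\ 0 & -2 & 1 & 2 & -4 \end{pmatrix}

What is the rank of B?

3

Row reduce to echelon form.
Swap R1 ↔ R2
R3 ← R3 − (3/2)·R2: [0, 0, 0, 1, -4]
R5 ← R5 − (1/2)·R2: [0, 0, 0, 1, -4]
R6 ← R6 + (1/2)·R2: [0, 0, 0, 1, -4]
R4 ← R4 + R3: [0, 0, 0, 0, 0]
R5 ← R5 − R3: [0, 0, 0, 0, 0]
R6 ← R6 − R3: [0, 0, 0, 0, 0]
Echelon form has 3 nonzero rows, so rank(B) = 3.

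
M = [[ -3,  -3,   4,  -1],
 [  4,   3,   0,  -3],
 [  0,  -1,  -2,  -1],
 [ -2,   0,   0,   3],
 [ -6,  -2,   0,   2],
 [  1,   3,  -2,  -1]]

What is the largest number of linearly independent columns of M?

Row reduce to echelon form.
R2 ← R2 + (4/3)·R1: [0, -1, 16/3, -13/3]
R4 ← R4 − (2/3)·R1: [0, 2, -8/3, 11/3]
R5 ← R5 − (2)·R1: [0, 4, -8, 4]
R6 ← R6 + (1/3)·R1: [0, 2, -2/3, -4/3]
R3 ← R3 − R2: [0, 0, -22/3, 10/3]
R4 ← R4 + (2)·R2: [0, 0, 8, -5]
R5 ← R5 + (4)·R2: [0, 0, 40/3, -40/3]
R6 ← R6 + (2)·R2: [0, 0, 10, -10]
R4 ← R4 + (12/11)·R3: [0, 0, 0, -15/11]
R5 ← R5 + (20/11)·R3: [0, 0, 0, -80/11]
R6 ← R6 + (15/11)·R3: [0, 0, 0, -60/11]
R5 ← R5 − (16/3)·R4: [0, 0, 0, 0]
R6 ← R6 − (4)·R4: [0, 0, 0, 0]
Echelon form has 4 nonzero rows, so rank(M) = 4.
The rank gives the maximum number of linearly independent columns: 4.

4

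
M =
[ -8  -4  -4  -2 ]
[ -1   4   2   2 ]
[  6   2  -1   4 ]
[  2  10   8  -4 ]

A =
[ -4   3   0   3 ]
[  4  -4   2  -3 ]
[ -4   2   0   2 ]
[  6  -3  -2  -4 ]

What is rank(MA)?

First compute MA:
[[ 20, -10,  -4, -12],
 [ 24, -21,   4, -19],
 [ 12,  -4,  -4,  -6],
 [-24,  -6,  28,   8]]
Now row reduce the product.
R2 ← R2 − (6/5)·R1: [0, -9, 44/5, -23/5]
R3 ← R3 − (3/5)·R1: [0, 2, -8/5, 6/5]
R4 ← R4 + (6/5)·R1: [0, -18, 116/5, -32/5]
R3 ← R3 + (2/9)·R2: [0, 0, 16/45, 8/45]
R4 ← R4 − (2)·R2: [0, 0, 28/5, 14/5]
R4 ← R4 − (63/4)·R3: [0, 0, 0, 0]
3 nonzero rows, so rank(MA) = 3.

3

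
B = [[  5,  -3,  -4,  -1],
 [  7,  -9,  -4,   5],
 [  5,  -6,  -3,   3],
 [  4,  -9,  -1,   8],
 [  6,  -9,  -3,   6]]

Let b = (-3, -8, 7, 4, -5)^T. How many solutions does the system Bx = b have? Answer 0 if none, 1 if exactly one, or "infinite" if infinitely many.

Row reduce the augmented matrix [B | b].
R2 ← R2 − (7/5)·R1: [0, -24/5, 8/5, 32/5, -19/5]
R3 ← R3 − R1: [0, -3, 1, 4, 10]
R4 ← R4 − (4/5)·R1: [0, -33/5, 11/5, 44/5, 32/5]
R5 ← R5 − (6/5)·R1: [0, -27/5, 9/5, 36/5, -7/5]
R3 ← R3 − (5/8)·R2: [0, 0, 0, 0, 99/8]
R4 ← R4 − (11/8)·R2: [0, 0, 0, 0, 93/8]
R5 ← R5 − (9/8)·R2: [0, 0, 0, 0, 23/8]
R4 ← R4 − (31/33)·R3: [0, 0, 0, 0, 0]
R5 ← R5 − (23/99)·R3: [0, 0, 0, 0, 0]
The echelon form has 3 nonzero rows; the last pivot sits in the augmented column, so rank(B) = 2 but rank([B|b]) = 3.
Since the ranks differ, the system is inconsistent.
It has no solutions.

0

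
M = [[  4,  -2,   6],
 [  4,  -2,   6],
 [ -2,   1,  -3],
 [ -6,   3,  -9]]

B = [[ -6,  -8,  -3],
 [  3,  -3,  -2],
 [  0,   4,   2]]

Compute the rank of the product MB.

1

First compute MB:
[[-30,  -2,   4],
 [-30,  -2,   4],
 [ 15,   1,  -2],
 [ 45,   3,  -6]]
Now row reduce the product.
R2 ← R2 − R1: [0, 0, 0]
R3 ← R3 + (1/2)·R1: [0, 0, 0]
R4 ← R4 + (3/2)·R1: [0, 0, 0]
1 nonzero row, so rank(MB) = 1.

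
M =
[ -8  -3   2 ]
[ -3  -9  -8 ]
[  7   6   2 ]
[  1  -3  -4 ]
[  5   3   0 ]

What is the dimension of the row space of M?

Row reduce to echelon form.
R2 ← R2 − (3/8)·R1: [0, -63/8, -35/4]
R3 ← R3 + (7/8)·R1: [0, 27/8, 15/4]
R4 ← R4 + (1/8)·R1: [0, -27/8, -15/4]
R5 ← R5 + (5/8)·R1: [0, 9/8, 5/4]
R3 ← R3 + (3/7)·R2: [0, 0, 0]
R4 ← R4 − (3/7)·R2: [0, 0, 0]
R5 ← R5 + (1/7)·R2: [0, 0, 0]
Echelon form has 2 nonzero rows, so rank(M) = 2.
The row space has dimension equal to the rank: 2.

2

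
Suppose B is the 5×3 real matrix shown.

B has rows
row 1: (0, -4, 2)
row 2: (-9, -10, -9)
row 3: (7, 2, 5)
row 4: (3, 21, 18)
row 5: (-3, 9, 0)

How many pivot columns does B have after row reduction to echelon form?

3

Row reduce to echelon form.
Swap R1 ↔ R2
R3 ← R3 + (7/9)·R1: [0, -52/9, -2]
R4 ← R4 + (1/3)·R1: [0, 53/3, 15]
R5 ← R5 − (1/3)·R1: [0, 37/3, 3]
R3 ← R3 − (13/9)·R2: [0, 0, -44/9]
R4 ← R4 + (53/12)·R2: [0, 0, 143/6]
R5 ← R5 + (37/12)·R2: [0, 0, 55/6]
R4 ← R4 + (39/8)·R3: [0, 0, 0]
R5 ← R5 + (15/8)·R3: [0, 0, 0]
Echelon form has 3 nonzero rows, so rank(B) = 3.
Each nonzero row contributes one pivot column: 3 pivot columns.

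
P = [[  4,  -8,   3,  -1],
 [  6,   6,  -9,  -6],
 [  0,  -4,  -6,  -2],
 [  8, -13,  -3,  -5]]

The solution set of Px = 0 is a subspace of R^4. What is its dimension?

Row reduce to echelon form.
R2 ← R2 − (3/2)·R1: [0, 18, -27/2, -9/2]
R4 ← R4 − (2)·R1: [0, 3, -9, -3]
R3 ← R3 + (2/9)·R2: [0, 0, -9, -3]
R4 ← R4 − (1/6)·R2: [0, 0, -27/4, -9/4]
R4 ← R4 − (3/4)·R3: [0, 0, 0, 0]
3 nonzero rows, so rank(P) = 3.
P has 4 columns; by rank–nullity, nullity = 4 − 3 = 1.

1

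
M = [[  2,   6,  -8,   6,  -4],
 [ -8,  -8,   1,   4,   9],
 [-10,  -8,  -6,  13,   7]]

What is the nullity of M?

Row reduce to echelon form.
R2 ← R2 + (4)·R1: [0, 16, -31, 28, -7]
R3 ← R3 + (5)·R1: [0, 22, -46, 43, -13]
R3 ← R3 − (11/8)·R2: [0, 0, -27/8, 9/2, -27/8]
3 nonzero rows, so rank(M) = 3.
M has 5 columns; by rank–nullity, nullity = 5 − 3 = 2.

2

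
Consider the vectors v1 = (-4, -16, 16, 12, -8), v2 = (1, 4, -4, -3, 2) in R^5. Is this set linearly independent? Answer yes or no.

no

Form the matrix with these vectors as rows and row reduce.
R2 ← R2 + (1/4)·R1: [0, 0, 0, 0, 0]
1 nonzero row, so the 2 vectors span a space of dimension 1.
Since 1 < 2, the vectors are linearly dependent.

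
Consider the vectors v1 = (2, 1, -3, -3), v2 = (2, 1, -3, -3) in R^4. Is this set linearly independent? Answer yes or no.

no

Form the matrix with these vectors as rows and row reduce.
R2 ← R2 − R1: [0, 0, 0, 0]
1 nonzero row, so the 2 vectors span a space of dimension 1.
Since 1 < 2, the vectors are linearly dependent.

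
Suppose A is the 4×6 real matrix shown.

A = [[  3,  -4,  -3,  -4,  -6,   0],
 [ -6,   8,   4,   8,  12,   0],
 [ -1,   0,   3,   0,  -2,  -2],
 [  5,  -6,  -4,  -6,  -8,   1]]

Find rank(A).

3

Row reduce to echelon form.
R2 ← R2 + (2)·R1: [0, 0, -2, 0, 0, 0]
R3 ← R3 + (1/3)·R1: [0, -4/3, 2, -4/3, -4, -2]
R4 ← R4 − (5/3)·R1: [0, 2/3, 1, 2/3, 2, 1]
Swap R2 ↔ R3
R4 ← R4 + (1/2)·R2: [0, 0, 2, 0, 0, 0]
R4 ← R4 + R3: [0, 0, 0, 0, 0, 0]
Echelon form has 3 nonzero rows, so rank(A) = 3.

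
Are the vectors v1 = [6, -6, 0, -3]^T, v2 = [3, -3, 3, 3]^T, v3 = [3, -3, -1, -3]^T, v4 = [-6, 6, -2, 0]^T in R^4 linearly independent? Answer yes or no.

no

Form the matrix with these vectors as rows and row reduce.
R2 ← R2 − (1/2)·R1: [0, 0, 3, 9/2]
R3 ← R3 − (1/2)·R1: [0, 0, -1, -3/2]
R4 ← R4 + R1: [0, 0, -2, -3]
R3 ← R3 + (1/3)·R2: [0, 0, 0, 0]
R4 ← R4 + (2/3)·R2: [0, 0, 0, 0]
2 nonzero rows, so the 4 vectors span a space of dimension 2.
Since 2 < 4, the vectors are linearly dependent.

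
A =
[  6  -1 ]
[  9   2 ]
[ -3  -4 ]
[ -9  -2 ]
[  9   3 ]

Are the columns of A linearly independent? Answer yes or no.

Row reduce A to echelon form.
R2 ← R2 − (3/2)·R1: [0, 7/2]
R3 ← R3 + (1/2)·R1: [0, -9/2]
R4 ← R4 + (3/2)·R1: [0, -7/2]
R5 ← R5 − (3/2)·R1: [0, 9/2]
R3 ← R3 + (9/7)·R2: [0, 0]
R4 ← R4 + R2: [0, 0]
R5 ← R5 − (9/7)·R2: [0, 0]
2 pivots among 2 columns.
Every column is a pivot column, so the columns are linearly independent.

yes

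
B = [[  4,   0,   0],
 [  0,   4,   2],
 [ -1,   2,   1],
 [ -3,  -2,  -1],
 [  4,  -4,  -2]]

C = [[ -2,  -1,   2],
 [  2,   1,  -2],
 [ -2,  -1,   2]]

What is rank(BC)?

First compute BC:
[[ -8,  -4,   8],
 [  4,   2,  -4],
 [  4,   2,  -4],
 [  4,   2,  -4],
 [-12,  -6,  12]]
Now row reduce the product.
R2 ← R2 + (1/2)·R1: [0, 0, 0]
R3 ← R3 + (1/2)·R1: [0, 0, 0]
R4 ← R4 + (1/2)·R1: [0, 0, 0]
R5 ← R5 − (3/2)·R1: [0, 0, 0]
1 nonzero row, so rank(BC) = 1.

1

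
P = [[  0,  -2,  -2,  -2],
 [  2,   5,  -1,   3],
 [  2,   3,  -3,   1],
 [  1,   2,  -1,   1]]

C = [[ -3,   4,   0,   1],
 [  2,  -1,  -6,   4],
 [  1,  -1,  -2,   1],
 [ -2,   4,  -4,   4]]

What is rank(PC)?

2

First compute PC:
[[ -2,  -4,  24, -18],
 [ -3,  16, -40,  33],
 [ -5,  12, -16,  15],
 [ -2,   7, -14,  12]]
Now row reduce the product.
R2 ← R2 − (3/2)·R1: [0, 22, -76, 60]
R3 ← R3 − (5/2)·R1: [0, 22, -76, 60]
R4 ← R4 − R1: [0, 11, -38, 30]
R3 ← R3 − R2: [0, 0, 0, 0]
R4 ← R4 − (1/2)·R2: [0, 0, 0, 0]
2 nonzero rows, so rank(PC) = 2.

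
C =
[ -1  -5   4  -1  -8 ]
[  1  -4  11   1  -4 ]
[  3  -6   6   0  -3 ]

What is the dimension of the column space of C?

Row reduce to echelon form.
R2 ← R2 + R1: [0, -9, 15, 0, -12]
R3 ← R3 + (3)·R1: [0, -21, 18, -3, -27]
R3 ← R3 − (7/3)·R2: [0, 0, -17, -3, 1]
Echelon form has 3 nonzero rows, so rank(C) = 3.
The column space has dimension equal to the rank: 3.

3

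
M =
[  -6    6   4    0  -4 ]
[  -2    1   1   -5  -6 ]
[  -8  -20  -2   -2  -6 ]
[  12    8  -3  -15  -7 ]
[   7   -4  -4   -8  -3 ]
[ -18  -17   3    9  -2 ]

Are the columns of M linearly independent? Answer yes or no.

Row reduce M to echelon form.
R2 ← R2 − (1/3)·R1: [0, -1, -1/3, -5, -14/3]
R3 ← R3 − (4/3)·R1: [0, -28, -22/3, -2, -2/3]
R4 ← R4 + (2)·R1: [0, 20, 5, -15, -15]
R5 ← R5 + (7/6)·R1: [0, 3, 2/3, -8, -23/3]
R6 ← R6 − (3)·R1: [0, -35, -9, 9, 10]
R3 ← R3 − (28)·R2: [0, 0, 2, 138, 130]
R4 ← R4 + (20)·R2: [0, 0, -5/3, -115, -325/3]
R5 ← R5 + (3)·R2: [0, 0, -1/3, -23, -65/3]
R6 ← R6 − (35)·R2: [0, 0, 8/3, 184, 520/3]
R4 ← R4 + (5/6)·R3: [0, 0, 0, 0, 0]
R5 ← R5 + (1/6)·R3: [0, 0, 0, 0, 0]
R6 ← R6 − (4/3)·R3: [0, 0, 0, 0, 0]
3 pivots among 5 columns.
Only 3 < 5 pivot columns, so the columns are linearly dependent.

no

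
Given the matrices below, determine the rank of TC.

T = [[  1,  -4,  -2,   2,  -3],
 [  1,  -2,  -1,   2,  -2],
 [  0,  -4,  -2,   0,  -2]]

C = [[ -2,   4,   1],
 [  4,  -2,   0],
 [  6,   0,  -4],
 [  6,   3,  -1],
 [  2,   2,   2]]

2

First compute TC:
[[-24,  12,   1],
 [ -8,  10,  -1],
 [-32,   4,   4]]
Now row reduce the product.
R2 ← R2 − (1/3)·R1: [0, 6, -4/3]
R3 ← R3 − (4/3)·R1: [0, -12, 8/3]
R3 ← R3 + (2)·R2: [0, 0, 0]
2 nonzero rows, so rank(TC) = 2.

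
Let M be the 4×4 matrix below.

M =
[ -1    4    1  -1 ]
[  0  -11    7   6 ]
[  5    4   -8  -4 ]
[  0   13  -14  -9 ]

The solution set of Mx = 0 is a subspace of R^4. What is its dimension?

1

Row reduce to echelon form.
R3 ← R3 + (5)·R1: [0, 24, -3, -9]
R3 ← R3 + (24/11)·R2: [0, 0, 135/11, 45/11]
R4 ← R4 + (13/11)·R2: [0, 0, -63/11, -21/11]
R4 ← R4 + (7/15)·R3: [0, 0, 0, 0]
3 nonzero rows, so rank(M) = 3.
M has 4 columns; by rank–nullity, nullity = 4 − 3 = 1.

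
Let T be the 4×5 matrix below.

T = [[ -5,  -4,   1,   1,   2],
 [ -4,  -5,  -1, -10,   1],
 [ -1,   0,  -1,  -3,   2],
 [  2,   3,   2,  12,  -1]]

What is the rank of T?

Row reduce to echelon form.
R2 ← R2 − (4/5)·R1: [0, -9/5, -9/5, -54/5, -3/5]
R3 ← R3 − (1/5)·R1: [0, 4/5, -6/5, -16/5, 8/5]
R4 ← R4 + (2/5)·R1: [0, 7/5, 12/5, 62/5, -1/5]
R3 ← R3 + (4/9)·R2: [0, 0, -2, -8, 4/3]
R4 ← R4 + (7/9)·R2: [0, 0, 1, 4, -2/3]
R4 ← R4 + (1/2)·R3: [0, 0, 0, 0, 0]
Echelon form has 3 nonzero rows, so rank(T) = 3.

3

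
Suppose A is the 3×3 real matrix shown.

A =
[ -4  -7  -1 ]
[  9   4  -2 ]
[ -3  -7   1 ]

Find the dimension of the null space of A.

0

Row reduce to echelon form.
R2 ← R2 + (9/4)·R1: [0, -47/4, -17/4]
R3 ← R3 − (3/4)·R1: [0, -7/4, 7/4]
R3 ← R3 − (7/47)·R2: [0, 0, 112/47]
3 nonzero rows, so rank(A) = 3.
A has 3 columns; by rank–nullity, nullity = 3 − 3 = 0.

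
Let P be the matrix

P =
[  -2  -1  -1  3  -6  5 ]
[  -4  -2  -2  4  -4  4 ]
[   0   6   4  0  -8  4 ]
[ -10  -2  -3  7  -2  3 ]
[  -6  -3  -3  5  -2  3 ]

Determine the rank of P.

3

Row reduce to echelon form.
R2 ← R2 − (2)·R1: [0, 0, 0, -2, 8, -6]
R4 ← R4 − (5)·R1: [0, 3, 2, -8, 28, -22]
R5 ← R5 − (3)·R1: [0, 0, 0, -4, 16, -12]
Swap R2 ↔ R3
R4 ← R4 − (1/2)·R2: [0, 0, 0, -8, 32, -24]
R4 ← R4 − (4)·R3: [0, 0, 0, 0, 0, 0]
R5 ← R5 − (2)·R3: [0, 0, 0, 0, 0, 0]
Echelon form has 3 nonzero rows, so rank(P) = 3.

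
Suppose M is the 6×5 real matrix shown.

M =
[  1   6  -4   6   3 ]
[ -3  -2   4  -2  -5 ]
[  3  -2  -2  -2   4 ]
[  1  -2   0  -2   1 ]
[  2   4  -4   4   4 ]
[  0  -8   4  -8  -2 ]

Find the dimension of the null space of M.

Row reduce to echelon form.
R2 ← R2 + (3)·R1: [0, 16, -8, 16, 4]
R3 ← R3 − (3)·R1: [0, -20, 10, -20, -5]
R4 ← R4 − R1: [0, -8, 4, -8, -2]
R5 ← R5 − (2)·R1: [0, -8, 4, -8, -2]
R3 ← R3 + (5/4)·R2: [0, 0, 0, 0, 0]
R4 ← R4 + (1/2)·R2: [0, 0, 0, 0, 0]
R5 ← R5 + (1/2)·R2: [0, 0, 0, 0, 0]
R6 ← R6 + (1/2)·R2: [0, 0, 0, 0, 0]
2 nonzero rows, so rank(M) = 2.
M has 5 columns; by rank–nullity, nullity = 5 − 2 = 3.

3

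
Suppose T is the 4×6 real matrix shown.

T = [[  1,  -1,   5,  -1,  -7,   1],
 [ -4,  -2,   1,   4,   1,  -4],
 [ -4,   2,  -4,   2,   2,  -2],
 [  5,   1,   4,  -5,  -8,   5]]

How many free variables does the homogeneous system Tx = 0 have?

Row reduce to echelon form.
R2 ← R2 + (4)·R1: [0, -6, 21, 0, -27, 0]
R3 ← R3 + (4)·R1: [0, -2, 16, -2, -26, 2]
R4 ← R4 − (5)·R1: [0, 6, -21, 0, 27, 0]
R3 ← R3 − (1/3)·R2: [0, 0, 9, -2, -17, 2]
R4 ← R4 + R2: [0, 0, 0, 0, 0, 0]
3 nonzero rows, so rank(T) = 3.
T has 6 columns; by rank–nullity, nullity = 6 − 3 = 3.

3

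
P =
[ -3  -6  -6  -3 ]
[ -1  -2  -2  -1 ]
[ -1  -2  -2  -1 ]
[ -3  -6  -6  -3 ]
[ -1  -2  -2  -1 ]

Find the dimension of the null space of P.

Row reduce to echelon form.
R2 ← R2 − (1/3)·R1: [0, 0, 0, 0]
R3 ← R3 − (1/3)·R1: [0, 0, 0, 0]
R4 ← R4 − R1: [0, 0, 0, 0]
R5 ← R5 − (1/3)·R1: [0, 0, 0, 0]
1 nonzero row, so rank(P) = 1.
P has 4 columns; by rank–nullity, nullity = 4 − 1 = 3.

3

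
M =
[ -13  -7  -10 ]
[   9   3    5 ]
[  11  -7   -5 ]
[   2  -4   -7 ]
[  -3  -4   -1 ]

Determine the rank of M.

3

Row reduce to echelon form.
R2 ← R2 + (9/13)·R1: [0, -24/13, -25/13]
R3 ← R3 + (11/13)·R1: [0, -168/13, -175/13]
R4 ← R4 + (2/13)·R1: [0, -66/13, -111/13]
R5 ← R5 − (3/13)·R1: [0, -31/13, 17/13]
R3 ← R3 − (7)·R2: [0, 0, 0]
R4 ← R4 − (11/4)·R2: [0, 0, -13/4]
R5 ← R5 − (31/24)·R2: [0, 0, 91/24]
Swap R3 ↔ R4
R5 ← R5 + (7/6)·R3: [0, 0, 0]
Echelon form has 3 nonzero rows, so rank(M) = 3.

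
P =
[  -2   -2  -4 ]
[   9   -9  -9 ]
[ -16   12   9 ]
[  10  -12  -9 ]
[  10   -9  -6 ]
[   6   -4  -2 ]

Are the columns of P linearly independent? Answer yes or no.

Row reduce P to echelon form.
R2 ← R2 + (9/2)·R1: [0, -18, -27]
R3 ← R3 − (8)·R1: [0, 28, 41]
R4 ← R4 + (5)·R1: [0, -22, -29]
R5 ← R5 + (5)·R1: [0, -19, -26]
R6 ← R6 + (3)·R1: [0, -10, -14]
R3 ← R3 + (14/9)·R2: [0, 0, -1]
R4 ← R4 − (11/9)·R2: [0, 0, 4]
R5 ← R5 − (19/18)·R2: [0, 0, 5/2]
R6 ← R6 − (5/9)·R2: [0, 0, 1]
R4 ← R4 + (4)·R3: [0, 0, 0]
R5 ← R5 + (5/2)·R3: [0, 0, 0]
R6 ← R6 + R3: [0, 0, 0]
3 pivots among 3 columns.
Every column is a pivot column, so the columns are linearly independent.

yes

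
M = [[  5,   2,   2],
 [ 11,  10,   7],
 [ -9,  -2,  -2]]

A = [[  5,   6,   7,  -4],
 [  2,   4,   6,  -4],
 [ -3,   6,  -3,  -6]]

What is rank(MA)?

First compute MA:
[[ 23,  50,  41, -40],
 [ 54, 148, 116, -126],
 [-43, -74, -69,  56]]
Now row reduce the product.
R2 ← R2 − (54/23)·R1: [0, 704/23, 454/23, -738/23]
R3 ← R3 + (43/23)·R1: [0, 448/23, 176/23, -432/23]
R3 ← R3 − (7/11)·R2: [0, 0, -54/11, 18/11]
3 nonzero rows, so rank(MA) = 3.

3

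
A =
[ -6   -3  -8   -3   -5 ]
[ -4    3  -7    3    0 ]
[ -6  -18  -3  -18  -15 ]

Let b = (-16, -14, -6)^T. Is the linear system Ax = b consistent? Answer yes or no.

Row reduce the augmented matrix [A | b].
R2 ← R2 − (2/3)·R1: [0, 5, -5/3, 5, 10/3, -10/3]
R3 ← R3 − R1: [0, -15, 5, -15, -10, 10]
R3 ← R3 + (3)·R2: [0, 0, 0, 0, 0, 0]
The echelon form has 2 nonzero rows, and every pivot lies in the first 5 columns, so rank(A) = rank([A|b]) = 2.
The system is consistent.

yes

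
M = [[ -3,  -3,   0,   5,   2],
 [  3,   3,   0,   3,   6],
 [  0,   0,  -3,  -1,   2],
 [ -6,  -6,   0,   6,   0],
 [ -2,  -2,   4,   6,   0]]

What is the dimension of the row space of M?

3

Row reduce to echelon form.
R2 ← R2 + R1: [0, 0, 0, 8, 8]
R4 ← R4 − (2)·R1: [0, 0, 0, -4, -4]
R5 ← R5 − (2/3)·R1: [0, 0, 4, 8/3, -4/3]
Swap R2 ↔ R3
R5 ← R5 + (4/3)·R2: [0, 0, 0, 4/3, 4/3]
R4 ← R4 + (1/2)·R3: [0, 0, 0, 0, 0]
R5 ← R5 − (1/6)·R3: [0, 0, 0, 0, 0]
Echelon form has 3 nonzero rows, so rank(M) = 3.
The row space has dimension equal to the rank: 3.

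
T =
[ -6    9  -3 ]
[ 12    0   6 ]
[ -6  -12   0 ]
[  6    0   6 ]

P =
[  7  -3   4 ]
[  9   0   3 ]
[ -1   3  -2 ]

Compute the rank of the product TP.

2

First compute TP:
[[ 42,   9,   9],
 [ 78, -18,  36],
 [-150,  18, -60],
 [ 36,   0,  12]]
Now row reduce the product.
R2 ← R2 − (13/7)·R1: [0, -243/7, 135/7]
R3 ← R3 + (25/7)·R1: [0, 351/7, -195/7]
R4 ← R4 − (6/7)·R1: [0, -54/7, 30/7]
R3 ← R3 + (13/9)·R2: [0, 0, 0]
R4 ← R4 − (2/9)·R2: [0, 0, 0]
2 nonzero rows, so rank(TP) = 2.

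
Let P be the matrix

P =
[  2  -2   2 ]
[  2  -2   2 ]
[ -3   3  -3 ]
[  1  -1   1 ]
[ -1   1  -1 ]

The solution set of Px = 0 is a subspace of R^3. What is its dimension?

2

Row reduce to echelon form.
R2 ← R2 − R1: [0, 0, 0]
R3 ← R3 + (3/2)·R1: [0, 0, 0]
R4 ← R4 − (1/2)·R1: [0, 0, 0]
R5 ← R5 + (1/2)·R1: [0, 0, 0]
1 nonzero row, so rank(P) = 1.
P has 3 columns; by rank–nullity, nullity = 3 − 1 = 2.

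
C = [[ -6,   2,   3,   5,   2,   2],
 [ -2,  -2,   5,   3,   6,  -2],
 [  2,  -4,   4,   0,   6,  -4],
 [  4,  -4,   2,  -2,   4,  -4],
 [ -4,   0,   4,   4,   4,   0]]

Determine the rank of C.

Row reduce to echelon form.
R2 ← R2 − (1/3)·R1: [0, -8/3, 4, 4/3, 16/3, -8/3]
R3 ← R3 + (1/3)·R1: [0, -10/3, 5, 5/3, 20/3, -10/3]
R4 ← R4 + (2/3)·R1: [0, -8/3, 4, 4/3, 16/3, -8/3]
R5 ← R5 − (2/3)·R1: [0, -4/3, 2, 2/3, 8/3, -4/3]
R3 ← R3 − (5/4)·R2: [0, 0, 0, 0, 0, 0]
R4 ← R4 − R2: [0, 0, 0, 0, 0, 0]
R5 ← R5 − (1/2)·R2: [0, 0, 0, 0, 0, 0]
Echelon form has 2 nonzero rows, so rank(C) = 2.

2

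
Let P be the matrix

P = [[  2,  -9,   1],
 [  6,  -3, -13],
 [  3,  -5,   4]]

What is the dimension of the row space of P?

3

Row reduce to echelon form.
R2 ← R2 − (3)·R1: [0, 24, -16]
R3 ← R3 − (3/2)·R1: [0, 17/2, 5/2]
R3 ← R3 − (17/48)·R2: [0, 0, 49/6]
Echelon form has 3 nonzero rows, so rank(P) = 3.
The row space has dimension equal to the rank: 3.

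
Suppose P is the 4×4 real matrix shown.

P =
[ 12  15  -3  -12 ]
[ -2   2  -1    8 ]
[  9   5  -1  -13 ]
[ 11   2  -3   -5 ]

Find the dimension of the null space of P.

1

Row reduce to echelon form.
R2 ← R2 + (1/6)·R1: [0, 9/2, -3/2, 6]
R3 ← R3 − (3/4)·R1: [0, -25/4, 5/4, -4]
R4 ← R4 − (11/12)·R1: [0, -47/4, -1/4, 6]
R3 ← R3 + (25/18)·R2: [0, 0, -5/6, 13/3]
R4 ← R4 + (47/18)·R2: [0, 0, -25/6, 65/3]
R4 ← R4 − (5)·R3: [0, 0, 0, 0]
3 nonzero rows, so rank(P) = 3.
P has 4 columns; by rank–nullity, nullity = 4 − 3 = 1.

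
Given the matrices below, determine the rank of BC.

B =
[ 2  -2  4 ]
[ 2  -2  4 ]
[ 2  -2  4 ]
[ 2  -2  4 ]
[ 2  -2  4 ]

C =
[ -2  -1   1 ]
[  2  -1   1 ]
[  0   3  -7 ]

First compute BC:
[[ -8,  12, -28],
 [ -8,  12, -28],
 [ -8,  12, -28],
 [ -8,  12, -28],
 [ -8,  12, -28]]
Now row reduce the product.
R2 ← R2 − R1: [0, 0, 0]
R3 ← R3 − R1: [0, 0, 0]
R4 ← R4 − R1: [0, 0, 0]
R5 ← R5 − R1: [0, 0, 0]
1 nonzero row, so rank(BC) = 1.

1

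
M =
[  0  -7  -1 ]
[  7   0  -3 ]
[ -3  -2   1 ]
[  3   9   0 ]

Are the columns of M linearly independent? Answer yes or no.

no

Row reduce M to echelon form.
Swap R1 ↔ R2
R3 ← R3 + (3/7)·R1: [0, -2, -2/7]
R4 ← R4 − (3/7)·R1: [0, 9, 9/7]
R3 ← R3 − (2/7)·R2: [0, 0, 0]
R4 ← R4 + (9/7)·R2: [0, 0, 0]
2 pivots among 3 columns.
Only 2 < 3 pivot columns, so the columns are linearly dependent.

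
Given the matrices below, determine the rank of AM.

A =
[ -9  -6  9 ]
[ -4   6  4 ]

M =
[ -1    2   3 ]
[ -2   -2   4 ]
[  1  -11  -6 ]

First compute AM:
[[ 30, -105, -105],
 [ -4, -64, -12]]
Now row reduce the product.
R2 ← R2 + (2/15)·R1: [0, -78, -26]
2 nonzero rows, so rank(AM) = 2.

2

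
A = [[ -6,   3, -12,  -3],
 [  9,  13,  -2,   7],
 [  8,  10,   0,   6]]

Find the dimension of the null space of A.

Row reduce to echelon form.
R2 ← R2 + (3/2)·R1: [0, 35/2, -20, 5/2]
R3 ← R3 + (4/3)·R1: [0, 14, -16, 2]
R3 ← R3 − (4/5)·R2: [0, 0, 0, 0]
2 nonzero rows, so rank(A) = 2.
A has 4 columns; by rank–nullity, nullity = 4 − 2 = 2.

2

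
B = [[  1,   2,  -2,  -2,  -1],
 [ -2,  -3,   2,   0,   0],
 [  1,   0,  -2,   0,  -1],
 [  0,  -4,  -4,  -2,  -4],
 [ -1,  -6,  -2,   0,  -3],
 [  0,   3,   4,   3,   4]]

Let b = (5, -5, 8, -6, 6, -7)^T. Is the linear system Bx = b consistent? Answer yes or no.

no

Row reduce the augmented matrix [B | b].
R2 ← R2 + (2)·R1: [0, 1, -2, -4, -2, 5]
R3 ← R3 − R1: [0, -2, 0, 2, 0, 3]
R5 ← R5 + R1: [0, -4, -4, -2, -4, 11]
R3 ← R3 + (2)·R2: [0, 0, -4, -6, -4, 13]
R4 ← R4 + (4)·R2: [0, 0, -12, -18, -12, 14]
R5 ← R5 + (4)·R2: [0, 0, -12, -18, -12, 31]
R6 ← R6 − (3)·R2: [0, 0, 10, 15, 10, -22]
R4 ← R4 − (3)·R3: [0, 0, 0, 0, 0, -25]
R5 ← R5 − (3)·R3: [0, 0, 0, 0, 0, -8]
R6 ← R6 + (5/2)·R3: [0, 0, 0, 0, 0, 21/2]
R5 ← R5 − (8/25)·R4: [0, 0, 0, 0, 0, 0]
R6 ← R6 + (21/50)·R4: [0, 0, 0, 0, 0, 0]
The echelon form has 4 nonzero rows; the last pivot sits in the augmented column, so rank(B) = 3 but rank([B|b]) = 4.
Since the ranks differ, the system is inconsistent.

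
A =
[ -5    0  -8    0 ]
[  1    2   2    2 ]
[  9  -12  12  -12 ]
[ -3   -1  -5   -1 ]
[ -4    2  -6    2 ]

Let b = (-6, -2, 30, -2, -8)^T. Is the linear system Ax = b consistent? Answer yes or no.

Row reduce the augmented matrix [A | b].
R2 ← R2 + (1/5)·R1: [0, 2, 2/5, 2, -16/5]
R3 ← R3 + (9/5)·R1: [0, -12, -12/5, -12, 96/5]
R4 ← R4 − (3/5)·R1: [0, -1, -1/5, -1, 8/5]
R5 ← R5 − (4/5)·R1: [0, 2, 2/5, 2, -16/5]
R3 ← R3 + (6)·R2: [0, 0, 0, 0, 0]
R4 ← R4 + (1/2)·R2: [0, 0, 0, 0, 0]
R5 ← R5 − R2: [0, 0, 0, 0, 0]
The echelon form has 2 nonzero rows, and every pivot lies in the first 4 columns, so rank(A) = rank([A|b]) = 2.
The system is consistent.

yes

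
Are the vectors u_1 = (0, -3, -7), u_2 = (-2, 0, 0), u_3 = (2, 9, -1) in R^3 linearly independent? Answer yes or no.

yes

Form the matrix with these vectors as rows and row reduce.
Swap R1 ↔ R2
R3 ← R3 + R1: [0, 9, -1]
R3 ← R3 + (3)·R2: [0, 0, -22]
3 nonzero rows, so the 3 vectors span a space of dimension 3.
Since 3 = 3, the vectors are linearly independent.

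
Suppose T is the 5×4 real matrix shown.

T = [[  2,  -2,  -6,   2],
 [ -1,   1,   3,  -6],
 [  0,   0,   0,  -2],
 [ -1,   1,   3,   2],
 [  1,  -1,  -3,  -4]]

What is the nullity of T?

Row reduce to echelon form.
R2 ← R2 + (1/2)·R1: [0, 0, 0, -5]
R4 ← R4 + (1/2)·R1: [0, 0, 0, 3]
R5 ← R5 − (1/2)·R1: [0, 0, 0, -5]
R3 ← R3 − (2/5)·R2: [0, 0, 0, 0]
R4 ← R4 + (3/5)·R2: [0, 0, 0, 0]
R5 ← R5 − R2: [0, 0, 0, 0]
2 nonzero rows, so rank(T) = 2.
T has 4 columns; by rank–nullity, nullity = 4 − 2 = 2.

2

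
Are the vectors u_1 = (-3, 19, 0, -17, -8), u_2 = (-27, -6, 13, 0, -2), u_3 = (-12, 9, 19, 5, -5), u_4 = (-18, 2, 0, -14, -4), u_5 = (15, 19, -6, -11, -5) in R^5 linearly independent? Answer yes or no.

Form the matrix with these vectors as rows and row reduce.
R2 ← R2 − (9)·R1: [0, -177, 13, 153, 70]
R3 ← R3 − (4)·R1: [0, -67, 19, 73, 27]
R4 ← R4 − (6)·R1: [0, -112, 0, 88, 44]
R5 ← R5 + (5)·R1: [0, 114, -6, -96, -45]
R3 ← R3 − (67/177)·R2: [0, 0, 2492/177, 890/59, 89/177]
R4 ← R4 − (112/177)·R2: [0, 0, -1456/177, -520/59, -52/177]
R5 ← R5 + (38/59)·R2: [0, 0, 140/59, 150/59, 5/59]
R4 ← R4 + (52/89)·R3: [0, 0, 0, 0, 0]
R5 ← R5 − (15/89)·R3: [0, 0, 0, 0, 0]
3 nonzero rows, so the 5 vectors span a space of dimension 3.
Since 3 < 5, the vectors are linearly dependent.

no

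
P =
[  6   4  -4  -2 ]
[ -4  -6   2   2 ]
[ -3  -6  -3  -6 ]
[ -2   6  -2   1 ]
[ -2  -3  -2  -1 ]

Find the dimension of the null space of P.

Row reduce to echelon form.
R2 ← R2 + (2/3)·R1: [0, -10/3, -2/3, 2/3]
R3 ← R3 + (1/2)·R1: [0, -4, -5, -7]
R4 ← R4 + (1/3)·R1: [0, 22/3, -10/3, 1/3]
R5 ← R5 + (1/3)·R1: [0, -5/3, -10/3, -5/3]
R3 ← R3 − (6/5)·R2: [0, 0, -21/5, -39/5]
R4 ← R4 + (11/5)·R2: [0, 0, -24/5, 9/5]
R5 ← R5 − (1/2)·R2: [0, 0, -3, -2]
R4 ← R4 − (8/7)·R3: [0, 0, 0, 75/7]
R5 ← R5 − (5/7)·R3: [0, 0, 0, 25/7]
R5 ← R5 − (1/3)·R4: [0, 0, 0, 0]
4 nonzero rows, so rank(P) = 4.
P has 4 columns; by rank–nullity, nullity = 4 − 4 = 0.

0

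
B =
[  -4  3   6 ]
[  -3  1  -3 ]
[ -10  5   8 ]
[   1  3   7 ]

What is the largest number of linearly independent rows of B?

3

Row reduce to echelon form.
R2 ← R2 − (3/4)·R1: [0, -5/4, -15/2]
R3 ← R3 − (5/2)·R1: [0, -5/2, -7]
R4 ← R4 + (1/4)·R1: [0, 15/4, 17/2]
R3 ← R3 − (2)·R2: [0, 0, 8]
R4 ← R4 + (3)·R2: [0, 0, -14]
R4 ← R4 + (7/4)·R3: [0, 0, 0]
Echelon form has 3 nonzero rows, so rank(B) = 3.
The rank gives the maximum number of linearly independent rows: 3.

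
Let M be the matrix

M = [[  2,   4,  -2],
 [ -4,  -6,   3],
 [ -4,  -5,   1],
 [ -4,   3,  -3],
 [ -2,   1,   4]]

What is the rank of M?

3

Row reduce to echelon form.
R2 ← R2 + (2)·R1: [0, 2, -1]
R3 ← R3 + (2)·R1: [0, 3, -3]
R4 ← R4 + (2)·R1: [0, 11, -7]
R5 ← R5 + R1: [0, 5, 2]
R3 ← R3 − (3/2)·R2: [0, 0, -3/2]
R4 ← R4 − (11/2)·R2: [0, 0, -3/2]
R5 ← R5 − (5/2)·R2: [0, 0, 9/2]
R4 ← R4 − R3: [0, 0, 0]
R5 ← R5 + (3)·R3: [0, 0, 0]
Echelon form has 3 nonzero rows, so rank(M) = 3.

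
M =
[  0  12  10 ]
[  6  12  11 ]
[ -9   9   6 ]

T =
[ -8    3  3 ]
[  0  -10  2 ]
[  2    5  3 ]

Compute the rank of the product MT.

First compute MT:
[[ 20, -70,  54],
 [-26, -47,  75],
 [ 84, -87,   9]]
Now row reduce the product.
R2 ← R2 + (13/10)·R1: [0, -138, 726/5]
R3 ← R3 − (21/5)·R1: [0, 207, -1089/5]
R3 ← R3 + (3/2)·R2: [0, 0, 0]
2 nonzero rows, so rank(MT) = 2.

2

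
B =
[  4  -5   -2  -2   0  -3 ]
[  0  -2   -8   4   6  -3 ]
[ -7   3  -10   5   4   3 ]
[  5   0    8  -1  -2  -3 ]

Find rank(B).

4

Row reduce to echelon form.
R3 ← R3 + (7/4)·R1: [0, -23/4, -27/2, 3/2, 4, -9/4]
R4 ← R4 − (5/4)·R1: [0, 25/4, 21/2, 3/2, -2, 3/4]
R3 ← R3 − (23/8)·R2: [0, 0, 19/2, -10, -53/4, 51/8]
R4 ← R4 + (25/8)·R2: [0, 0, -29/2, 14, 67/4, -69/8]
R4 ← R4 + (29/19)·R3: [0, 0, 0, -24/19, -66/19, 21/19]
Echelon form has 4 nonzero rows, so rank(B) = 4.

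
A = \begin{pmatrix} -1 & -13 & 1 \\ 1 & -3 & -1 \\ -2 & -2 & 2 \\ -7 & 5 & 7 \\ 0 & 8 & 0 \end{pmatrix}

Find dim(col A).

2

Row reduce to echelon form.
R2 ← R2 + R1: [0, -16, 0]
R3 ← R3 − (2)·R1: [0, 24, 0]
R4 ← R4 − (7)·R1: [0, 96, 0]
R3 ← R3 + (3/2)·R2: [0, 0, 0]
R4 ← R4 + (6)·R2: [0, 0, 0]
R5 ← R5 + (1/2)·R2: [0, 0, 0]
Echelon form has 2 nonzero rows, so rank(A) = 2.
The column space has dimension equal to the rank: 2.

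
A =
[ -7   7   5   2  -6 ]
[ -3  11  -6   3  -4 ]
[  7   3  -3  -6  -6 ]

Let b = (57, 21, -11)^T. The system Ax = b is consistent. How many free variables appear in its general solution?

2

Row reduce the augmented matrix [A | b].
R2 ← R2 − (3/7)·R1: [0, 8, -57/7, 15/7, -10/7, -24/7]
R3 ← R3 + R1: [0, 10, 2, -4, -12, 46]
R3 ← R3 − (5/4)·R2: [0, 0, 341/28, -187/28, -143/14, 352/7]
The echelon form has 3 nonzero rows, and every pivot lies in the first 5 columns, so rank(A) = rank([A|b]) = 3.
The system is consistent.
Free variables = (unknowns) − (rank) = 5 − 3 = 2.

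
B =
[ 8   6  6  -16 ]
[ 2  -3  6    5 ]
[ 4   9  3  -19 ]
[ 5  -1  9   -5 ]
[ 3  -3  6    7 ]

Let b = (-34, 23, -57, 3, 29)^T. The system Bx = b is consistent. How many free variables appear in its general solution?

0

Row reduce the augmented matrix [B | b].
R2 ← R2 − (1/4)·R1: [0, -9/2, 9/2, 9, 63/2]
R3 ← R3 − (1/2)·R1: [0, 6, 0, -11, -40]
R4 ← R4 − (5/8)·R1: [0, -19/4, 21/4, 5, 97/4]
R5 ← R5 − (3/8)·R1: [0, -21/4, 15/4, 13, 167/4]
R3 ← R3 + (4/3)·R2: [0, 0, 6, 1, 2]
R4 ← R4 − (19/18)·R2: [0, 0, 1/2, -9/2, -9]
R5 ← R5 − (7/6)·R2: [0, 0, -3/2, 5/2, 5]
R4 ← R4 − (1/12)·R3: [0, 0, 0, -55/12, -55/6]
R5 ← R5 + (1/4)·R3: [0, 0, 0, 11/4, 11/2]
R5 ← R5 + (3/5)·R4: [0, 0, 0, 0, 0]
The echelon form has 4 nonzero rows, and every pivot lies in the first 4 columns, so rank(B) = rank([B|b]) = 4.
The system is consistent.
Free variables = (unknowns) − (rank) = 4 − 4 = 0.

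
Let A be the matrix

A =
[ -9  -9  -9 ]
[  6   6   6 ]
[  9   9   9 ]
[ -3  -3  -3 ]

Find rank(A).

1

Row reduce to echelon form.
R2 ← R2 + (2/3)·R1: [0, 0, 0]
R3 ← R3 + R1: [0, 0, 0]
R4 ← R4 − (1/3)·R1: [0, 0, 0]
Echelon form has 1 nonzero row, so rank(A) = 1.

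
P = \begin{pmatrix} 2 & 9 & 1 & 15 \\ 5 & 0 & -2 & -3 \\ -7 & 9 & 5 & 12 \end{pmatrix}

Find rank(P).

Row reduce to echelon form.
R2 ← R2 − (5/2)·R1: [0, -45/2, -9/2, -81/2]
R3 ← R3 + (7/2)·R1: [0, 81/2, 17/2, 129/2]
R3 ← R3 + (9/5)·R2: [0, 0, 2/5, -42/5]
Echelon form has 3 nonzero rows, so rank(P) = 3.

3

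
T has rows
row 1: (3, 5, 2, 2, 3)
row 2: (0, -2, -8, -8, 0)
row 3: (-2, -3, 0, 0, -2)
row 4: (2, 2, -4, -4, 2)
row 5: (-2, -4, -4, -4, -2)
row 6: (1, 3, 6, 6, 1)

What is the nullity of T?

Row reduce to echelon form.
R3 ← R3 + (2/3)·R1: [0, 1/3, 4/3, 4/3, 0]
R4 ← R4 − (2/3)·R1: [0, -4/3, -16/3, -16/3, 0]
R5 ← R5 + (2/3)·R1: [0, -2/3, -8/3, -8/3, 0]
R6 ← R6 − (1/3)·R1: [0, 4/3, 16/3, 16/3, 0]
R3 ← R3 + (1/6)·R2: [0, 0, 0, 0, 0]
R4 ← R4 − (2/3)·R2: [0, 0, 0, 0, 0]
R5 ← R5 − (1/3)·R2: [0, 0, 0, 0, 0]
R6 ← R6 + (2/3)·R2: [0, 0, 0, 0, 0]
2 nonzero rows, so rank(T) = 2.
T has 5 columns; by rank–nullity, nullity = 5 − 2 = 3.

3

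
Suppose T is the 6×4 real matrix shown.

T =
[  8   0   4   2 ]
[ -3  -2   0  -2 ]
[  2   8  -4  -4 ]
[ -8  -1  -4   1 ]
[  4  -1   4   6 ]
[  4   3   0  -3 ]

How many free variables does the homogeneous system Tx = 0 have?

Row reduce to echelon form.
R2 ← R2 + (3/8)·R1: [0, -2, 3/2, -5/4]
R3 ← R3 − (1/4)·R1: [0, 8, -5, -9/2]
R4 ← R4 + R1: [0, -1, 0, 3]
R5 ← R5 − (1/2)·R1: [0, -1, 2, 5]
R6 ← R6 − (1/2)·R1: [0, 3, -2, -4]
R3 ← R3 + (4)·R2: [0, 0, 1, -19/2]
R4 ← R4 − (1/2)·R2: [0, 0, -3/4, 29/8]
R5 ← R5 − (1/2)·R2: [0, 0, 5/4, 45/8]
R6 ← R6 + (3/2)·R2: [0, 0, 1/4, -47/8]
R4 ← R4 + (3/4)·R3: [0, 0, 0, -7/2]
R5 ← R5 − (5/4)·R3: [0, 0, 0, 35/2]
R6 ← R6 − (1/4)·R3: [0, 0, 0, -7/2]
R5 ← R5 + (5)·R4: [0, 0, 0, 0]
R6 ← R6 − R4: [0, 0, 0, 0]
4 nonzero rows, so rank(T) = 4.
T has 4 columns; by rank–nullity, nullity = 4 − 4 = 0.

0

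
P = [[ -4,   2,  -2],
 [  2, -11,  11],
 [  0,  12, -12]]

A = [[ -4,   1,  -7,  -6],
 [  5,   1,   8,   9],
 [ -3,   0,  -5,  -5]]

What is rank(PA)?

2

First compute PA:
[[ 32,  -2,  54,  52],
 [-96,  -9, -157, -166],
 [ 96,  12, 156, 168]]
Now row reduce the product.
R2 ← R2 + (3)·R1: [0, -15, 5, -10]
R3 ← R3 − (3)·R1: [0, 18, -6, 12]
R3 ← R3 + (6/5)·R2: [0, 0, 0, 0]
2 nonzero rows, so rank(PA) = 2.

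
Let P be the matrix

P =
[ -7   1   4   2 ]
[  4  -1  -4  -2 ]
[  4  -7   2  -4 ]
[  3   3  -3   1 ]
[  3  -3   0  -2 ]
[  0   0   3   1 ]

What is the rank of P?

3

Row reduce to echelon form.
R2 ← R2 + (4/7)·R1: [0, -3/7, -12/7, -6/7]
R3 ← R3 + (4/7)·R1: [0, -45/7, 30/7, -20/7]
R4 ← R4 + (3/7)·R1: [0, 24/7, -9/7, 13/7]
R5 ← R5 + (3/7)·R1: [0, -18/7, 12/7, -8/7]
R3 ← R3 − (15)·R2: [0, 0, 30, 10]
R4 ← R4 + (8)·R2: [0, 0, -15, -5]
R5 ← R5 − (6)·R2: [0, 0, 12, 4]
R4 ← R4 + (1/2)·R3: [0, 0, 0, 0]
R5 ← R5 − (2/5)·R3: [0, 0, 0, 0]
R6 ← R6 − (1/10)·R3: [0, 0, 0, 0]
Echelon form has 3 nonzero rows, so rank(P) = 3.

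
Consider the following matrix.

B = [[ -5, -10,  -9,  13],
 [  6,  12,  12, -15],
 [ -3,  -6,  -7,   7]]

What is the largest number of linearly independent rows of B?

2

Row reduce to echelon form.
R2 ← R2 + (6/5)·R1: [0, 0, 6/5, 3/5]
R3 ← R3 − (3/5)·R1: [0, 0, -8/5, -4/5]
R3 ← R3 + (4/3)·R2: [0, 0, 0, 0]
Echelon form has 2 nonzero rows, so rank(B) = 2.
The rank gives the maximum number of linearly independent rows: 2.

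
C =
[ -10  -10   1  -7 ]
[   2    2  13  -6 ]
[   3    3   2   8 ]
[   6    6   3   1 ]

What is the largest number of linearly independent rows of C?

Row reduce to echelon form.
R2 ← R2 + (1/5)·R1: [0, 0, 66/5, -37/5]
R3 ← R3 + (3/10)·R1: [0, 0, 23/10, 59/10]
R4 ← R4 + (3/5)·R1: [0, 0, 18/5, -16/5]
R3 ← R3 − (23/132)·R2: [0, 0, 0, 949/132]
R4 ← R4 − (3/11)·R2: [0, 0, 0, -13/11]
R4 ← R4 + (12/73)·R3: [0, 0, 0, 0]
Echelon form has 3 nonzero rows, so rank(C) = 3.
The rank gives the maximum number of linearly independent rows: 3.

3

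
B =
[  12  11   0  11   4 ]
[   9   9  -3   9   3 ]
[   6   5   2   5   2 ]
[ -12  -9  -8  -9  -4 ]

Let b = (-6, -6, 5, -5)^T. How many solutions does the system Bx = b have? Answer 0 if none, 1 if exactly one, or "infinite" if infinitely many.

Row reduce the augmented matrix [B | b].
R2 ← R2 − (3/4)·R1: [0, 3/4, -3, 3/4, 0, -3/2]
R3 ← R3 − (1/2)·R1: [0, -1/2, 2, -1/2, 0, 8]
R4 ← R4 + R1: [0, 2, -8, 2, 0, -11]
R3 ← R3 + (2/3)·R2: [0, 0, 0, 0, 0, 7]
R4 ← R4 − (8/3)·R2: [0, 0, 0, 0, 0, -7]
R4 ← R4 + R3: [0, 0, 0, 0, 0, 0]
The echelon form has 3 nonzero rows; the last pivot sits in the augmented column, so rank(B) = 2 but rank([B|b]) = 3.
Since the ranks differ, the system is inconsistent.
It has no solutions.

0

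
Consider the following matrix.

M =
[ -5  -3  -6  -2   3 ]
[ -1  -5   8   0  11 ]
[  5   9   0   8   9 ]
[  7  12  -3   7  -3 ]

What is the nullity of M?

2

Row reduce to echelon form.
R2 ← R2 − (1/5)·R1: [0, -22/5, 46/5, 2/5, 52/5]
R3 ← R3 + R1: [0, 6, -6, 6, 12]
R4 ← R4 + (7/5)·R1: [0, 39/5, -57/5, 21/5, 6/5]
R3 ← R3 + (15/11)·R2: [0, 0, 72/11, 72/11, 288/11]
R4 ← R4 + (39/22)·R2: [0, 0, 54/11, 54/11, 216/11]
R4 ← R4 − (3/4)·R3: [0, 0, 0, 0, 0]
3 nonzero rows, so rank(M) = 3.
M has 5 columns; by rank–nullity, nullity = 5 − 3 = 2.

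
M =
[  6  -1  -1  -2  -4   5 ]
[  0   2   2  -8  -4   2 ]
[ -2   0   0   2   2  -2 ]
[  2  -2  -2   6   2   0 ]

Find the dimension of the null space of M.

4

Row reduce to echelon form.
R3 ← R3 + (1/3)·R1: [0, -1/3, -1/3, 4/3, 2/3, -1/3]
R4 ← R4 − (1/3)·R1: [0, -5/3, -5/3, 20/3, 10/3, -5/3]
R3 ← R3 + (1/6)·R2: [0, 0, 0, 0, 0, 0]
R4 ← R4 + (5/6)·R2: [0, 0, 0, 0, 0, 0]
2 nonzero rows, so rank(M) = 2.
M has 6 columns; by rank–nullity, nullity = 6 − 2 = 4.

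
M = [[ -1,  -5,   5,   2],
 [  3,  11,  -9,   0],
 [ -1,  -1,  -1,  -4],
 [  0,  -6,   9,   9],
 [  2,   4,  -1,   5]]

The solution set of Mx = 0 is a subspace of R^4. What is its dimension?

2

Row reduce to echelon form.
R2 ← R2 + (3)·R1: [0, -4, 6, 6]
R3 ← R3 − R1: [0, 4, -6, -6]
R5 ← R5 + (2)·R1: [0, -6, 9, 9]
R3 ← R3 + R2: [0, 0, 0, 0]
R4 ← R4 − (3/2)·R2: [0, 0, 0, 0]
R5 ← R5 − (3/2)·R2: [0, 0, 0, 0]
2 nonzero rows, so rank(M) = 2.
M has 4 columns; by rank–nullity, nullity = 4 − 2 = 2.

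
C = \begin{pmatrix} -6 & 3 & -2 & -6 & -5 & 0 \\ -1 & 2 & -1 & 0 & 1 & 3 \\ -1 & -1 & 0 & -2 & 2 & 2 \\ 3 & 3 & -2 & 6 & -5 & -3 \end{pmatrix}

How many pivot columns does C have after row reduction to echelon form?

4

Row reduce to echelon form.
R2 ← R2 − (1/6)·R1: [0, 3/2, -2/3, 1, 11/6, 3]
R3 ← R3 − (1/6)·R1: [0, -3/2, 1/3, -1, 17/6, 2]
R4 ← R4 + (1/2)·R1: [0, 9/2, -3, 3, -15/2, -3]
R3 ← R3 + R2: [0, 0, -1/3, 0, 14/3, 5]
R4 ← R4 − (3)·R2: [0, 0, -1, 0, -13, -12]
R4 ← R4 − (3)·R3: [0, 0, 0, 0, -27, -27]
Echelon form has 4 nonzero rows, so rank(C) = 4.
Each nonzero row contributes one pivot column: 4 pivot columns.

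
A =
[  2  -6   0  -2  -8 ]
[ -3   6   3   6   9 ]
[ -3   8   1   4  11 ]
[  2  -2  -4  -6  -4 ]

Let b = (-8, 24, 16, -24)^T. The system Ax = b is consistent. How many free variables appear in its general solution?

Row reduce the augmented matrix [A | b].
R2 ← R2 + (3/2)·R1: [0, -3, 3, 3, -3, 12]
R3 ← R3 + (3/2)·R1: [0, -1, 1, 1, -1, 4]
R4 ← R4 − R1: [0, 4, -4, -4, 4, -16]
R3 ← R3 − (1/3)·R2: [0, 0, 0, 0, 0, 0]
R4 ← R4 + (4/3)·R2: [0, 0, 0, 0, 0, 0]
The echelon form has 2 nonzero rows, and every pivot lies in the first 5 columns, so rank(A) = rank([A|b]) = 2.
The system is consistent.
Free variables = (unknowns) − (rank) = 5 − 2 = 3.

3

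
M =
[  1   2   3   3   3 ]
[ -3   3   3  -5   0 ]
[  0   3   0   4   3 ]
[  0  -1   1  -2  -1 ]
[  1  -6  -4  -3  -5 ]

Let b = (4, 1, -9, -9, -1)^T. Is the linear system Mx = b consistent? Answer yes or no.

no

Row reduce the augmented matrix [M | b].
R2 ← R2 + (3)·R1: [0, 9, 12, 4, 9, 13]
R5 ← R5 − R1: [0, -8, -7, -6, -8, -5]
R3 ← R3 − (1/3)·R2: [0, 0, -4, 8/3, 0, -40/3]
R4 ← R4 + (1/9)·R2: [0, 0, 7/3, -14/9, 0, -68/9]
R5 ← R5 + (8/9)·R2: [0, 0, 11/3, -22/9, 0, 59/9]
R4 ← R4 + (7/12)·R3: [0, 0, 0, 0, 0, -46/3]
R5 ← R5 + (11/12)·R3: [0, 0, 0, 0, 0, -17/3]
R5 ← R5 − (17/46)·R4: [0, 0, 0, 0, 0, 0]
The echelon form has 4 nonzero rows; the last pivot sits in the augmented column, so rank(M) = 3 but rank([M|b]) = 4.
Since the ranks differ, the system is inconsistent.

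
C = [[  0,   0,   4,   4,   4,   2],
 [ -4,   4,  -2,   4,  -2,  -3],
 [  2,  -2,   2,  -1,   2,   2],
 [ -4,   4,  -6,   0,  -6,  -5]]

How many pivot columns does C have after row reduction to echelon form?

Row reduce to echelon form.
Swap R1 ↔ R2
R3 ← R3 + (1/2)·R1: [0, 0, 1, 1, 1, 1/2]
R4 ← R4 − R1: [0, 0, -4, -4, -4, -2]
R3 ← R3 − (1/4)·R2: [0, 0, 0, 0, 0, 0]
R4 ← R4 + R2: [0, 0, 0, 0, 0, 0]
Echelon form has 2 nonzero rows, so rank(C) = 2.
Each nonzero row contributes one pivot column: 2 pivot columns.

2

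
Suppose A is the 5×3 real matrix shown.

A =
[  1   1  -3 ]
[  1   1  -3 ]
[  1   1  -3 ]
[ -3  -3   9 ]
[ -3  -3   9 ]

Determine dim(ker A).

2

Row reduce to echelon form.
R2 ← R2 − R1: [0, 0, 0]
R3 ← R3 − R1: [0, 0, 0]
R4 ← R4 + (3)·R1: [0, 0, 0]
R5 ← R5 + (3)·R1: [0, 0, 0]
1 nonzero row, so rank(A) = 1.
A has 3 columns; by rank–nullity, nullity = 3 − 1 = 2.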